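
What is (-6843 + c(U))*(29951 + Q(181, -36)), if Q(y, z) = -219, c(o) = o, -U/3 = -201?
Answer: -185527680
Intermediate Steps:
U = 603 (U = -3*(-201) = 603)
(-6843 + c(U))*(29951 + Q(181, -36)) = (-6843 + 603)*(29951 - 219) = -6240*29732 = -185527680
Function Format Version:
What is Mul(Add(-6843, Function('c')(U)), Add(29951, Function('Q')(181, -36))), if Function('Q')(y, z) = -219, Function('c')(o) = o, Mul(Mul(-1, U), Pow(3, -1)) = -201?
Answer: -185527680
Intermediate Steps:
U = 603 (U = Mul(-3, -201) = 603)
Mul(Add(-6843, Function('c')(U)), Add(29951, Function('Q')(181, -36))) = Mul(Add(-6843, 603), Add(29951, -219)) = Mul(-6240, 29732) = -185527680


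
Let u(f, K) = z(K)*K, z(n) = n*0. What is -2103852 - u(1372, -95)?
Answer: -2103852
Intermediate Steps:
z(n) = 0
u(f, K) = 0 (u(f, K) = 0*K = 0)
-2103852 - u(1372, -95) = -2103852 - 1*0 = -2103852 + 0 = -2103852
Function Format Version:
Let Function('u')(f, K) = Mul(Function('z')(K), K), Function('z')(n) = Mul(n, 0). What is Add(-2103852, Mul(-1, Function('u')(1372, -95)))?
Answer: -2103852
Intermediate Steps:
Function('z')(n) = 0
Function('u')(f, K) = 0 (Function('u')(f, K) = Mul(0, K) = 0)
Add(-2103852, Mul(-1, Function('u')(1372, -95))) = Add(-2103852, Mul(-1, 0)) = Add(-2103852, 0) = -2103852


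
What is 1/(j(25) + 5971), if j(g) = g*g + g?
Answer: 1/6621 ≈ 0.00015103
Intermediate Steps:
j(g) = g + g**2 (j(g) = g**2 + g = g + g**2)
1/(j(25) + 5971) = 1/(25*(1 + 25) + 5971) = 1/(25*26 + 5971) = 1/(650 + 5971) = 1/6621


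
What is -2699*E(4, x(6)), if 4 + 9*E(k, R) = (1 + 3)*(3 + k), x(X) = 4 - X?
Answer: -21592/3 ≈ -7197.3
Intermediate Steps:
E(k, R) = 8/9 + 4*k/9 (E(k, R) = -4/9 + ((1 + 3)*(3 + k))/9 = -4/9 + (4*(3 + k))/9 = -4/9 + (12 + 4*k)/9 = -4/9 + (4/3 + 4*k/9) = 8/9 + 4*k/9)
-2699*E(4, x(6)) = -2699*(8/9 + (4/9)*4) = -2699*(8/9 + 16/9) = -2699*8/3 = -21592/3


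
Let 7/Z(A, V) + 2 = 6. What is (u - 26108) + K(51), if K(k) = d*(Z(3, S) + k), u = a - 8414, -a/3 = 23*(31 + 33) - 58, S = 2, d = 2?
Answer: -77317/2 ≈ -38659.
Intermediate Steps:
a = -4242 (a = -3*(23*(31 + 33) - 58) = -3*(23*64 - 58) = -3*(1472 - 58) = -3*1414 = -4242)
Z(A, V) = 7/4 (Z(A, V) = 7/(-2 + 6) = 7/4)
u = -12656 (u = -4242 - 8414 = -12656)
K(k) = 7/2 + 2*k (K(k) = 2*(7/4 + k) = 7/2 + 2*k)
(u - 26108) + K(51) = (-12656 - 26108) + (7/2 + 2*51) = -38764 + (7/2 + 102) = -38764 + 211/2 = -77317/2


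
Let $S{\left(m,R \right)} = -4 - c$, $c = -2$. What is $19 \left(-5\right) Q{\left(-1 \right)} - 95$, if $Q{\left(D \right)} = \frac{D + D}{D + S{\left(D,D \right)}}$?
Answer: $- \frac{475}{3} \approx -158.33$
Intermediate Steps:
$S{\left(m,R \right)} = -2$ ($S{\left(m,R \right)} = -4 - -2 = -4 + 2 = -2$)
$Q{\left(D \right)} = \frac{2 D}{-2 + D}$ ($Q{\left(D \right)} = \frac{D + D}{D - 2} = \frac{2 D}{-2 + D}$)
$19 \left(-5\right) Q{\left(-1 \right)} - 95 = 19 \left(-5\right) 2 \left(-1\right) \frac{1}{-2 - 1} - 95 = - 95 \cdot 2 \left(-1\right) \frac{1}{-3} - 95 = - 95 \cdot 2 \left(-1\right) \left(- \frac{1}{3}\right) - 95 = \left(-95\right) \frac{2}{3} - 95 = - \frac{190}{3} - 95 = - \frac{475}{3}$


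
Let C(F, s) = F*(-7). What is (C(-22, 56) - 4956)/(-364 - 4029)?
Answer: 4802/4393 ≈ 1.0931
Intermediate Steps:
C(F, s) = -7*F
(C(-22, 56) - 4956)/(-364 - 4029) = (-7*(-22) - 4956)/(-364 - 4029) = (154 - 4956)/(-4393) = -4802*(-1/4393) = 4802/4393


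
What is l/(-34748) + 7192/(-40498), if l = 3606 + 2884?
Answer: -128184909/351806126 ≈ -0.36436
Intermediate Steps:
l = 6490
l/(-34748) + 7192/(-40498) = 6490/(-34748) + 7192/(-40498) = 6490*(-1/34748) + 7192*(-1/40498) = -3245/17374 - 3596/20249 = -128184909/351806126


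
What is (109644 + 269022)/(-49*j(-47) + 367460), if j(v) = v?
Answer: 378666/369763 ≈ 1.0241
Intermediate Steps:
(109644 + 269022)/(-49*j(-47) + 367460) = (109644 + 269022)/(-49*(-47) + 367460) = 378666/(2303 + 367460) = 378666/369763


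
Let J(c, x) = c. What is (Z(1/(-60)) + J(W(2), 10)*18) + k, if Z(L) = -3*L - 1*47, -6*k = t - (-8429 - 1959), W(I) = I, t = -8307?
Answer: -21467/60 ≈ -357.78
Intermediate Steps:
k = -2081/6 (k = -(-8307 - (-8429 - 1959))/6 = -(-8307 - 1*(-10388))/6 = -(-8307 + 10388)/6 = -⅙*2081 = -2081/6 ≈ -346.83)
Z(L) = -47 - 3*L (Z(L) = -3*L - 47 = -47 - 3*L)
(Z(1/(-60)) + J(W(2), 10)*18) + k = ((-47 - 3/(-60)) + 2*18) - 2081/6 = ((-47 - 3*(-1/60)) + 36) - 2081/6 = ((-47 + 1/20) + 36) - 2081/6 = (-939/20 + 36) - 2081/6 = -219/20 - 2081/6 = -21467/60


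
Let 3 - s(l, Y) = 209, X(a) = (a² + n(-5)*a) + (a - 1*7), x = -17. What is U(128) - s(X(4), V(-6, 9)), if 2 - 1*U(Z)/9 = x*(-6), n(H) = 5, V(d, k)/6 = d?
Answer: -694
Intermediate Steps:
V(d, k) = 6*d
U(Z) = -900 (U(Z) = 18 - (-153)*(-6) = 18 - 9*102 = 18 - 918 = -900)
X(a) = -7 + a² + 6*a (X(a) = (a² + 5*a) + (a - 1*7) = (a² + 5*a) + (a - 7) = (a² + 5*a) + (-7 + a) = -7 + a² + 6*a)
s(l, Y) = -206 (s(l, Y) = 3 - 1*209 = 3 - 209 = -206)
U(128) - s(X(4), V(-6, 9)) = -900 - 1*(-206) = -900 + 206 = -694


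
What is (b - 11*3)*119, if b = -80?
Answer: -13447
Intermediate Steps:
(b - 11*3)*119 = (-80 - 11*3)*119 = (-80 - 33)*119 = -113*119 = -13447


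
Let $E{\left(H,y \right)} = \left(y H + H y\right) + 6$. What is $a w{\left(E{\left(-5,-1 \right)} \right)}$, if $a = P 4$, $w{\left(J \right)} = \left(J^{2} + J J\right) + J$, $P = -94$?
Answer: $-198528$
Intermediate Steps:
$E{\left(H,y \right)} = 6 + 2 H y$ ($E{\left(H,y \right)} = \left(H y + H y\right) + 6 = 2 H y + 6 = 6 + 2 H y$)
$w{\left(J \right)} = J + 2 J^{2}$ ($w{\left(J \right)} = \left(J^{2} + J^{2}\right) + J = 2 J^{2} + J = J + 2 J^{2}$)
$a = -376$ ($a = \left(-94\right) 4 = -376$)
$a w{\left(E{\left(-5,-1 \right)} \right)} = - 376 \left(6 + 2 \left(-5\right) \left(-1\right)\right) \left(1 + 2 \left(6 + 2 \left(-5\right) \left(-1\right)\right)\right) = - 376 \left(6 + 10\right) \left(1 + 2 \left(6 + 10\right)\right) = - 376 \cdot 16 \left(1 + 2 \cdot 16\right) = - 376 \cdot 16 \left(1 + 32\right) = - 376 \cdot 16 \cdot 33 = \left(-376\right) 528 = -198528$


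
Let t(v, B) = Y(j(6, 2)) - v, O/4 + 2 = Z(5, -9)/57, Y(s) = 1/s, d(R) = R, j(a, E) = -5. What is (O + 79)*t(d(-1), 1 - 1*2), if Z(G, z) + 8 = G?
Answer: 1076/19 ≈ 56.632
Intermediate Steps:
Z(G, z) = -8 + G
O = -156/19 (O = -8 + 4*((-8 + 5)/57) = -8 + 4*(-3*1/57) = -8 + 4*(-1/19) = -8 - 4/19 = -156/19 ≈ -8.2105)
t(v, B) = -⅕ - v (t(v, B) = 1/(-5) - v = -⅕ - v)
(O + 79)*t(d(-1), 1 - 1*2) = (-156/19 + 79)*(-⅕ - 1*(-1)) = 1345*(-⅕ + 1)/19 = (1345/19)*(⅘) = 1076/19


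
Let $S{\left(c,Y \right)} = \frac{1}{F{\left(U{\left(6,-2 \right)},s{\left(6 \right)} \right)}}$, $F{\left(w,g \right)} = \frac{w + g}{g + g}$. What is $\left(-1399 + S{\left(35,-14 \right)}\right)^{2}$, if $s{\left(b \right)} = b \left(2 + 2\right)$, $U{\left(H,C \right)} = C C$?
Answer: $\frac{95667961}{49} \approx 1.9524 \cdot 10^{6}$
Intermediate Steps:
$U{\left(H,C \right)} = C^{2}$
$s{\left(b \right)} = 4 b$ ($s{\left(b \right)} = b 4 = 4 b$)
$F{\left(w,g \right)} = \frac{g + w}{2 g}$
$S{\left(c,Y \right)} = \frac{12}{7}$ ($S{\left(c,Y \right)} = \frac{1}{\frac{1}{2} \frac{1}{4 \cdot 6} \left(4 \cdot 6 + \left(-2\right)^{2}\right)} = \frac{1}{\frac{1}{2} \cdot \frac{1}{24} \left(24 + 4\right)} = \frac{1}{\frac{1}{2} \cdot \frac{1}{24} \cdot 28} = \frac{1}{\frac{7}{12}} = \frac{12}{7}$)
$\left(-1399 + S{\left(35,-14 \right)}\right)^{2} = \left(-1399 + \frac{12}{7}\right)^{2} = \left(- \frac{9781}{7}\right)^{2} = \frac{95667961}{49}$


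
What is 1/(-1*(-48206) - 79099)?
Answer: -1/30893 ≈ -3.2370e-5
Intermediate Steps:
1/(-1*(-48206) - 79099) = 1/(48206 - 79099) = 1/(-30893) = -1/30893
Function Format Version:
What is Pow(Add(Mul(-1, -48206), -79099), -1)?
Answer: Rational(-1, 30893) ≈ -3.2370e-5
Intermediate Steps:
Pow(Add(Mul(-1, -48206), -79099), -1) = Pow(Add(48206, -79099), -1) = Pow(-30893, -1) = Rational(-1, 30893)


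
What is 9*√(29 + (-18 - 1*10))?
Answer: 9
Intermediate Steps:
9*√(29 + (-18 - 1*10)) = 9*√(29 + (-18 - 10)) = 9*√(29 - 28) = 9*√1 = 9*1 = 9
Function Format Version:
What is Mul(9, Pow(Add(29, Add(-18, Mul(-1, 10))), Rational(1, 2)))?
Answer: 9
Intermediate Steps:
Mul(9, Pow(Add(29, Add(-18, Mul(-1, 10))), Rational(1, 2))) = Mul(9, Pow(Add(29, Add(-18, -10)), Rational(1, 2))) = Mul(9, Pow(Add(29, -28), Rational(1, 2))) = Mul(9, Pow(1, Rational(1, 2))) = Mul(9, 1) = 9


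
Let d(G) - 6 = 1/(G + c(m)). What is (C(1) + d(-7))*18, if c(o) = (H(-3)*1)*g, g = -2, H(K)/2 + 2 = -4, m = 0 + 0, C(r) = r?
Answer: 2160/17 ≈ 127.06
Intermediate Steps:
m = 0
H(K) = -12 (H(K) = -4 + 2*(-4) = -4 - 8 = -12)
c(o) = 24 (c(o) = -12*1*(-2) = -12*(-2) = 24)
d(G) = 6 + 1/(24 + G) (d(G) = 6 + 1/(G + 24) = 6 + 1/(24 + G))
(C(1) + d(-7))*18 = (1 + (145 + 6*(-7))/(24 - 7))*18 = (1 + (145 - 42)/17)*18 = (1 + (1/17)*103)*18 = (1 + 103/17)*18 = (120/17)*18 = 2160/17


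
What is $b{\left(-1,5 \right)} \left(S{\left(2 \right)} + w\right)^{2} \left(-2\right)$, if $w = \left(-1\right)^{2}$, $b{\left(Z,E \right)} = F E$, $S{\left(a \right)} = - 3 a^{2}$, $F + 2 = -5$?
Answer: $8470$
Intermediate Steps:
$F = -7$ ($F = -2 - 5 = -7$)
$b{\left(Z,E \right)} = - 7 E$
$w = 1$
$b{\left(-1,5 \right)} \left(S{\left(2 \right)} + w\right)^{2} \left(-2\right) = \left(-7\right) 5 \left(- 3 \cdot 2^{2} + 1\right)^{2} \left(-2\right) = - 35 \left(\left(-3\right) 4 + 1\right)^{2} \left(-2\right) = - 35 \left(-12 + 1\right)^{2} \left(-2\right) = - 35 \left(-11\right)^{2} \left(-2\right) = \left(-35\right) 121 \left(-2\right) = \left(-4235\right) \left(-2\right) = 8470$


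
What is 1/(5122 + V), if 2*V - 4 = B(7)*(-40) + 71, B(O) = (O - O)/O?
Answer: 2/10319 ≈ 0.00019382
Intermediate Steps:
B(O) = 0 (B(O) = 0/O = 0)
V = 75/2 (V = 2 + (0*(-40) + 71)/2 = 2 + (0 + 71)/2 = 2 + (½)*71 = 2 + 71/2 = 75/2 ≈ 37.500)
1/(5122 + V) = 1/(5122 + 75/2) = 1/(10319/2) = 2/10319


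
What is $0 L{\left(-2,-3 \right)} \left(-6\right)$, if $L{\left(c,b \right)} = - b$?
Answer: $0$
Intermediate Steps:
$0 L{\left(-2,-3 \right)} \left(-6\right) = 0 \left(\left(-1\right) \left(-3\right)\right) \left(-6\right) = 0 \cdot 3 \left(-6\right) = 0 \left(-6\right) = 0$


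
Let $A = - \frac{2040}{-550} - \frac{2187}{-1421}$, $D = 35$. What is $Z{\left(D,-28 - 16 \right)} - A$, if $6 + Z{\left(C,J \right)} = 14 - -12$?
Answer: $\frac{1152931}{78155} \approx 14.752$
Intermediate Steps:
$Z{\left(C,J \right)} = 20$ ($Z{\left(C,J \right)} = -6 + \left(14 - -12\right) = -6 + \left(14 + 12\right) = -6 + 26 = 20$)
$A = \frac{410169}{78155}$ ($A = \left(-2040\right) \left(- \frac{1}{550}\right) - - \frac{2187}{1421} = \frac{204}{55} + \frac{2187}{1421} = \frac{410169}{78155} \approx 5.2481$)
$Z{\left(D,-28 - 16 \right)} - A = 20 - \frac{410169}{78155} = \frac{1152931}{78155}$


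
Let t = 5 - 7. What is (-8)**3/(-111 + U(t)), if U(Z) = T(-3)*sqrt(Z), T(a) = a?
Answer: 18944/4113 - 512*I*sqrt(2)/4113 ≈ 4.6059 - 0.17605*I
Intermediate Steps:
t = -2
U(Z) = -3*sqrt(Z)
(-8)**3/(-111 + U(t)) = (-8)**3/(-111 - 3*I*sqrt(2)) = -512/(-111 - 3*I*sqrt(2))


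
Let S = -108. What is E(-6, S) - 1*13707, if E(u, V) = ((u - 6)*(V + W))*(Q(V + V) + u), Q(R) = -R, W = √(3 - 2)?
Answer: 255933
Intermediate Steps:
W = 1 (W = √1 = 1)
E(u, V) = (1 + V)*(-6 + u)*(u - 2*V) (E(u, V) = ((u - 6)*(V + 1))*(-(V + V) + u) = ((-6 + u)*(1 + V))*(-2*V + u) = ((1 + V)*(-6 + u))*(-2*V + u) = ((1 + V)*(-6 + u))*(u - 2*V) = (1 + V)*(-6 + u)*(u - 2*V))
E(-6, S) - 1*13707 = ((-6)² - 6*(-6) + 12*(-108) + 12*(-108)² - 108*(-6)² - 8*(-108)*(-6) - 2*(-6)*(-108)²) - 1*13707 = (36 + 36 - 1296 + 12*11664 - 108*36 - 5184 - 2*(-6)*11664) - 13707 = (36 + 36 - 1296 + 139968 - 3888 - 5184 + 139968) - 13707 = 269640 - 13707 = 255933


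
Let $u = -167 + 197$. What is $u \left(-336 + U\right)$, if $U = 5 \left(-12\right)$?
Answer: $-11880$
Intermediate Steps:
$U = -60$
$u = 30$
$u \left(-336 + U\right) = 30 \left(-336 - 60\right) = 30 \left(-396\right) = -11880$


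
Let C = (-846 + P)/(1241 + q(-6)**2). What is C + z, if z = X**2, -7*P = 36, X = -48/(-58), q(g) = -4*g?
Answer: 2315466/10696679 ≈ 0.21647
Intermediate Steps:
X = 24/29 (X = -48*(-1/58) = 24/29 ≈ 0.82759)
P = -36/7 (P = -1/7*36 = -36/7 ≈ -5.1429)
z = 576/841 (z = (24/29)**2 = 576/841 ≈ 0.68490)
C = -5958/12719 (C = (-846 - 36/7)/(1241 + (-4*(-6))**2) = -5958/(7*(1241 + 24**2)) = -5958/(7*(1241 + 576)) = -5958/7/1817 = -5958/7*1/1817 = -5958/12719 ≈ -0.46843)
C + z = -5958/12719 + 576/841 = 2315466/10696679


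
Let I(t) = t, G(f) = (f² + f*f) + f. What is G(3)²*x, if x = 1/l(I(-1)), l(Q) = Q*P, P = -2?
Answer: 441/2 ≈ 220.50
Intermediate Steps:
G(f) = f + 2*f² (G(f) = (f² + f²) + f = 2*f² + f = f + 2*f²)
l(Q) = -2*Q (l(Q) = Q*(-2) = -2*Q)
x = ½ (x = 1/(-2*(-1)) = 1/2 = ½ ≈ 0.50000)
G(3)²*x = (3*(1 + 2*3))²*(½) = (3*(1 + 6))²*(½) = (3*7)²*(½) = 21²*(½) = 441*(½) = 441/2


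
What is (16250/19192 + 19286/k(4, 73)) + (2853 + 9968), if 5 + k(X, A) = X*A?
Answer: 35497101023/2754052 ≈ 12889.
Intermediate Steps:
k(X, A) = -5 + A*X (k(X, A) = -5 + X*A = -5 + A*X)
(16250/19192 + 19286/k(4, 73)) + (2853 + 9968) = (16250/19192 + 19286/(-5 + 73*4)) + (2853 + 9968) = (16250*(1/19192) + 19286/(-5 + 292)) + 12821 = (8125/9596 + 19286/287) + 12821 = 187400331/2754052 + 12821 = 35497101023/2754052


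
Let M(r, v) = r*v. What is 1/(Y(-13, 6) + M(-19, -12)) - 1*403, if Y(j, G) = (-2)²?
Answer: -93495/232 ≈ -403.00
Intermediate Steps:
Y(j, G) = 4
1/(Y(-13, 6) + M(-19, -12)) - 1*403 = 1/(4 - 19*(-12)) - 1*403 = 1/(4 + 228) - 403 = 1/232 - 403 = -93495/232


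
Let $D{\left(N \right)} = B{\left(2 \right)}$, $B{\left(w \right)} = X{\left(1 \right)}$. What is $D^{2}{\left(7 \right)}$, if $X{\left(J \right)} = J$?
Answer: $1$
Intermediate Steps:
$B{\left(w \right)} = 1$
$D{\left(N \right)} = 1$
$D^{2}{\left(7 \right)} = 1^{2} = 1$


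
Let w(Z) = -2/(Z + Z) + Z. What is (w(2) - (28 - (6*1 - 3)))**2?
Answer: 2209/4 ≈ 552.25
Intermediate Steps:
w(Z) = Z - 1/Z (w(Z) = -2/(2*Z) + Z = (1/(2*Z))*(-2) + Z = -1/Z + Z = Z - 1/Z)
(w(2) - (28 - (6*1 - 3)))**2 = ((2 - 1/2) - (28 - (6*1 - 3)))**2 = ((2 - 1*1/2) - (28 - (6 - 3)))**2 = ((2 - 1/2) - (28 - 1*3))**2 = (3/2 - (28 - 3))**2 = (3/2 - 1*25)**2 = (3/2 - 25)**2 = (-47/2)**2 = 2209/4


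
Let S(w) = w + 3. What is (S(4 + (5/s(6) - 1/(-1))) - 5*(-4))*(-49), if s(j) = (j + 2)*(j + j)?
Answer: -131957/96 ≈ -1374.6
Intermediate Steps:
s(j) = 2*j*(2 + j) (s(j) = (2 + j)*(2*j) = 2*j*(2 + j))
S(w) = 3 + w
(S(4 + (5/s(6) - 1/(-1))) - 5*(-4))*(-49) = ((3 + (4 + (5/((2*6*(2 + 6))) - 1/(-1)))) - 5*(-4))*(-49) = ((3 + (4 + (5/((2*6*8)) - 1*(-1)))) + 20)*(-49) = ((3 + (4 + (5/96 + 1))) + 20)*(-49) = ((3 + (4 + 101/96)) + 20)*(-49) = ((3 + 485/96) + 20)*(-49) = (773/96 + 20)*(-49) = (2693/96)*(-49) = -131957/96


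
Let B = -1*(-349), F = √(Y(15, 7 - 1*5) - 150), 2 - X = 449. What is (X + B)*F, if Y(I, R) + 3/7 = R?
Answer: -14*I*√7273 ≈ -1193.9*I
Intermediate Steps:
X = -447 (X = 2 - 1*449 = 2 - 449 = -447)
Y(I, R) = -3/7 + R
F = I*√7273/7 (F = √((-3/7 + (7 - 1*5)) - 150) = √((-3/7 + (7 - 5)) - 150) = √((-3/7 + 2) - 150) = √(11/7 - 150) = √(-1039/7) = I*√7273/7 ≈ 12.183*I)
B = 349
(X + B)*F = (-447 + 349)*(I*√7273/7) = -14*I*√7273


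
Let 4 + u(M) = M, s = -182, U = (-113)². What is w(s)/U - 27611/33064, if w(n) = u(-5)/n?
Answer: -32083253381/38419673656 ≈ -0.83507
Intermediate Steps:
U = 12769
u(M) = -4 + M
w(n) = -9/n (w(n) = (-4 - 5)/n = -9/n)
w(s)/U - 27611/33064 = -9/(-182)/12769 - 27611/33064 = -9*(-1/182)*(1/12769) - 27611*1/33064 = (9/182)*(1/12769) - 27611/33064 = 9/2323958 - 27611/33064 = -32083253381/38419673656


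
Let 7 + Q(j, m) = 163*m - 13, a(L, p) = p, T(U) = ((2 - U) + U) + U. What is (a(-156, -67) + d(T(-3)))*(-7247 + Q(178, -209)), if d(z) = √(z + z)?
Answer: 2769378 - 41334*I*√2 ≈ 2.7694e+6 - 58455.0*I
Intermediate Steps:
T(U) = 2 + U
d(z) = √2*√z (d(z) = √(2*z) = √2*√z)
Q(j, m) = -20 + 163*m (Q(j, m) = -7 + (163*m - 13) = -7 + (-13 + 163*m) = -20 + 163*m)
(a(-156, -67) + d(T(-3)))*(-7247 + Q(178, -209)) = (-67 + √2*√(2 - 3))*(-7247 + (-20 + 163*(-209))) = (-67 + √2*√(-1))*(-7247 + (-20 - 34067)) = (-67 + √2*I)*(-7247 - 34087) = (-67 + I*√2)*(-41334) = 2769378 - 41334*I*√2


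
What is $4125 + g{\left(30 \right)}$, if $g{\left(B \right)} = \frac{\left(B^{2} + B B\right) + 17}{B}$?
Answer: $\frac{125567}{30} \approx 4185.6$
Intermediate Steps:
$g{\left(B \right)} = \frac{17 + 2 B^{2}}{B}$ ($g{\left(B \right)} = \frac{\left(B^{2} + B^{2}\right) + 17}{B} = \frac{2 B^{2} + 17}{B} = \frac{17 + 2 B^{2}}{B}$)
$4125 + g{\left(30 \right)} = 4125 + \left(2 \cdot 30 + \frac{17}{30}\right) = 4125 + \left(60 + 17 \cdot \frac{1}{30}\right) = 4125 + \left(60 + \frac{17}{30}\right) = 4125 + \frac{1817}{30} = \frac{125567}{30}$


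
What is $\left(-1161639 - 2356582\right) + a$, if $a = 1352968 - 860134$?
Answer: $-3025387$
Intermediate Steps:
$a = 492834$ ($a = 1352968 - 860134 = 492834$)
$\left(-1161639 - 2356582\right) + a = \left(-1161639 - 2356582\right) + 492834 = -3518221 + 492834 = -3025387$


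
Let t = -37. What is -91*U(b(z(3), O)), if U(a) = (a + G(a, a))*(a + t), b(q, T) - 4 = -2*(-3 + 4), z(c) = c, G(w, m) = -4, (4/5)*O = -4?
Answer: -6370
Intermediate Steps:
O = -5 (O = (5/4)*(-4) = -5)
b(q, T) = 2 (b(q, T) = 4 - 2*(-3 + 4) = 4 - 2*1 = 4 - 2 = 2)
U(a) = (-37 + a)*(-4 + a) (U(a) = (a - 4)*(a - 37) = (-4 + a)*(-37 + a) = (-37 + a)*(-4 + a))
-91*U(b(z(3), O)) = -91*(148 + 2² - 41*2) = -91*(148 + 4 - 82) = -91*70 = -6370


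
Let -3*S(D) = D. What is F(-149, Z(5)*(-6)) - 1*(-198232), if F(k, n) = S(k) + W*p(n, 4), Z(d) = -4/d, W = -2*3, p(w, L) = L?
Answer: 594773/3 ≈ 1.9826e+5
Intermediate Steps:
S(D) = -D/3
W = -6
F(k, n) = -24 - k/3 (F(k, n) = -k/3 - 6*4 = -k/3 - 24 = -24 - k/3)
F(-149, Z(5)*(-6)) - 1*(-198232) = (-24 - ⅓*(-149)) - 1*(-198232) = (-24 + 149/3) + 198232 = 77/3 + 198232 = 594773/3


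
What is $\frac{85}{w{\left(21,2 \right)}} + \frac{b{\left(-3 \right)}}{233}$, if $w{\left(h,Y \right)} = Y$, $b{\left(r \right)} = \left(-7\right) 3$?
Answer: $\frac{19763}{466} \approx 42.41$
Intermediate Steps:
$b{\left(r \right)} = -21$
$\frac{85}{w{\left(21,2 \right)}} + \frac{b{\left(-3 \right)}}{233} = \frac{85}{2} - \frac{21}{233} = \frac{19763}{466}$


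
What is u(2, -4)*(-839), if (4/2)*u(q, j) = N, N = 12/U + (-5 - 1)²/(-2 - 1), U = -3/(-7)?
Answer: -6712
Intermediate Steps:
U = 3/7 (U = -3*(-⅐) = 3/7 ≈ 0.42857)
N = 16 (N = 12/(3/7) + (-5 - 1)²/(-2 - 1) = 12*(7/3) + (-6)²/(-3) = 28 + 36*(-⅓) = 28 - 12 = 16)
u(q, j) = 8 (u(q, j) = (½)*16 = 8)
u(2, -4)*(-839) = 8*(-839) = -6712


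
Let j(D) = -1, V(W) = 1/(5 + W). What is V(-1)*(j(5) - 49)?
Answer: -25/2 ≈ -12.500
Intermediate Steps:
V(-1)*(j(5) - 49) = (-1 - 49)/(5 - 1) = -50/4 = (¼)*(-50) = -25/2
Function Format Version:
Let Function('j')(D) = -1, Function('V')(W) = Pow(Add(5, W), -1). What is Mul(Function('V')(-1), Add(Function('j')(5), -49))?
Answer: Rational(-25, 2) ≈ -12.500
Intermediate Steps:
Mul(Function('V')(-1), Add(Function('j')(5), -49)) = Mul(Pow(Add(5, -1), -1), Add(-1, -49)) = Mul(Pow(4, -1), -50) = Mul(Rational(1, 4), -50) = Rational(-25, 2)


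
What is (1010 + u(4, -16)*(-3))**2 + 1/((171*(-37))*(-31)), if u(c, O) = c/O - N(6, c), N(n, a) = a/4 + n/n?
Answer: 3244201891009/3138192 ≈ 1.0338e+6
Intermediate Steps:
N(n, a) = 1 + a/4 (N(n, a) = a*(1/4) + 1 = a/4 + 1 = 1 + a/4)
u(c, O) = -1 - c/4 + c/O (u(c, O) = c/O - (1 + c/4) = c/O + (-1 - c/4) = -1 - c/4 + c/O)
(1010 + u(4, -16)*(-3))**2 + 1/((171*(-37))*(-31)) = (1010 + (-1 - 1/4*4 + 4/(-16))*(-3))**2 + 1/((171*(-37))*(-31)) = (1010 + (-1 - 1 + 4*(-1/16))*(-3))**2 + 1/(-6327*(-31)) = (1010 + (-1 - 1 - 1/4)*(-3))**2 + 1/196137 = (1010 - 9/4*(-3))**2 + 1/196137 = (1010 + 27/4)**2 + 1/196137 = (4067/4)**2 + 1/196137 = 16540489/16 + 1/196137 = 3244201891009/3138192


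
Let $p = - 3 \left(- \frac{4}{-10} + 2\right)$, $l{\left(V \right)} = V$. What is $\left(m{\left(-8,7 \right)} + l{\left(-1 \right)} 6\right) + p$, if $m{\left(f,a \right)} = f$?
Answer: $- \frac{106}{5} \approx -21.2$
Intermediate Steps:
$p = - \frac{36}{5}$ ($p = - 3 \left(\left(-4\right) \left(- \frac{1}{10}\right) + 2\right) = - 3 \left(\frac{2}{5} + 2\right) = \left(-3\right) \frac{12}{5} = - \frac{36}{5} \approx -7.2$)
$\left(m{\left(-8,7 \right)} + l{\left(-1 \right)} 6\right) + p = \left(-8 - 6\right) - \frac{36}{5} = -14 - \frac{36}{5} = - \frac{106}{5}$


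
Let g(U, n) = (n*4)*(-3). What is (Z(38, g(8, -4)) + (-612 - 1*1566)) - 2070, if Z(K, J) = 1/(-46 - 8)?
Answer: -229393/54 ≈ -4248.0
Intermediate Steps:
g(U, n) = -12*n (g(U, n) = (4*n)*(-3) = -12*n)
Z(K, J) = -1/54 (Z(K, J) = 1/(-54) = -1/54)
(Z(38, g(8, -4)) + (-612 - 1*1566)) - 2070 = (-1/54 + (-612 - 1*1566)) - 2070 = (-1/54 + (-612 - 1566)) - 2070 = (-1/54 - 2178) - 2070 = -117613/54 - 2070 = -229393/54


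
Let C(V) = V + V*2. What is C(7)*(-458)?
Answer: -9618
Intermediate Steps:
C(V) = 3*V (C(V) = V + 2*V = 3*V)
C(7)*(-458) = (3*7)*(-458) = 21*(-458) = -9618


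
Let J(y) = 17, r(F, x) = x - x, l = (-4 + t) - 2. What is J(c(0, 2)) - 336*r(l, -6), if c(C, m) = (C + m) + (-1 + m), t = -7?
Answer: 17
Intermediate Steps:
c(C, m) = -1 + C + 2*m
l = -13 (l = (-4 - 7) - 2 = -11 - 2 = -13)
r(F, x) = 0
J(c(0, 2)) - 336*r(l, -6) = 17 - 336*0 = 17 + 0 = 17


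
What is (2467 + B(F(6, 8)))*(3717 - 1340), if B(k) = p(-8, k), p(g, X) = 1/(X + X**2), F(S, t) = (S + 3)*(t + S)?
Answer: 93836674495/16002 ≈ 5.8641e+6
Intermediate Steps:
F(S, t) = (3 + S)*(S + t)
B(k) = 1/(k*(1 + k))
(2467 + B(F(6, 8)))*(3717 - 1340) = (2467 + 1/((6**2 + 3*6 + 3*8 + 6*8)*(1 + (6**2 + 3*6 + 3*8 + 6*8))))*(3717 - 1340) = (2467 + 1/((36 + 18 + 24 + 48)*(1 + (36 + 18 + 24 + 48))))*2377 = (2467 + 1/(126*(1 + 126)))*2377 = (2467 + (1/126)/127)*2377 = (2467 + (1/126)*(1/127))*2377 = (2467 + 1/16002)*2377 = (39476935/16002)*2377 = 93836674495/16002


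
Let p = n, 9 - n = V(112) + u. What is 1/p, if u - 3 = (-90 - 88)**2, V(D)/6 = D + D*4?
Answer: -1/35038 ≈ -2.8540e-5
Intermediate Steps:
V(D) = 30*D (V(D) = 6*(D + D*4) = 6*(D + 4*D) = 6*(5*D) = 30*D)
u = 31687 (u = 3 + (-90 - 88)**2 = 3 + (-178)**2 = 3 + 31684 = 31687)
n = -35038 (n = 9 - (30*112 + 31687) = 9 - (3360 + 31687) = 9 - 1*35047 = 9 - 35047 = -35038)
p = -35038
1/p = 1/(-35038) = -1/35038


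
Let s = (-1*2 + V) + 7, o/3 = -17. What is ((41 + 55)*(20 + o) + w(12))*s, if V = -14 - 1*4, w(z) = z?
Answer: 38532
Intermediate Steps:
o = -51 (o = 3*(-17) = -51)
V = -18 (V = -14 - 4 = -18)
s = -13 (s = (-1*2 - 18) + 7 = (-2 - 18) + 7 = -20 + 7 = -13)
((41 + 55)*(20 + o) + w(12))*s = ((41 + 55)*(20 - 51) + 12)*(-13) = (96*(-31) + 12)*(-13) = (-2976 + 12)*(-13) = -2964*(-13) = 38532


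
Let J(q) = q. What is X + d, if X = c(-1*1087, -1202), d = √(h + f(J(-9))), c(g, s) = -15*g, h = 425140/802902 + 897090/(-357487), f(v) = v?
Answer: 16305 + I*√226144043793835548951921/143513513637 ≈ 16305.0 + 3.3136*I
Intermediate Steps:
h = -284146666000/143513513637 (h = 425140*(1/802902) + 897090*(-1/357487) = 212570/401451 - 897090/357487 = -284146666000/143513513637 ≈ -1.9799)
d = I*√226144043793835548951921/143513513637 (d = √(-284146666000/143513513637 - 9) = √(-1575768288733/143513513637) = I*√226144043793835548951921/143513513637 ≈ 3.3136*I)
X = 16305 (X = -(-15)*1087 = -15*(-1087) = 16305)
X + d = 16305 + I*√226144043793835548951921/143513513637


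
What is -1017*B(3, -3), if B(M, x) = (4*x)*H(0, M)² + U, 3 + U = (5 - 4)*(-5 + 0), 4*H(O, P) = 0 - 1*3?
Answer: 60003/4 ≈ 15001.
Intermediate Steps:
H(O, P) = -¾ (H(O, P) = (0 - 1*3)/4 = (0 - 3)/4 = (¼)*(-3) = -¾)
U = -8 (U = -3 + (5 - 4)*(-5 + 0) = -3 + 1*(-5) = -3 - 5 = -8)
B(M, x) = -8 + 9*x/4 (B(M, x) = (4*x)*(-¾)² - 8 = (4*x)*(9/16) - 8 = 9*x/4 - 8 = -8 + 9*x/4)
-1017*B(3, -3) = -1017*(-8 + (9/4)*(-3)) = -1017*(-8 - 27/4) = -1017*(-59/4) = 60003/4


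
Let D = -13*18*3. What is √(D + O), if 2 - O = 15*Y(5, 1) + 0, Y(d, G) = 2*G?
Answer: I*√730 ≈ 27.019*I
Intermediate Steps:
D = -702 (D = -234*3 = -702)
O = -28 (O = 2 - (15*(2*1) + 0) = 2 - (15*2 + 0) = 2 - (30 + 0) = 2 - 1*30 = 2 - 30 = -28)
√(D + O) = √(-702 - 28) = √(-730) = I*√730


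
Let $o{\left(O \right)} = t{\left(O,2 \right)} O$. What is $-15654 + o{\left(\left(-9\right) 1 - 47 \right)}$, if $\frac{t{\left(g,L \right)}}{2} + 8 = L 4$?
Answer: $-15654$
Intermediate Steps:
$t{\left(g,L \right)} = -16 + 8 L$ ($t{\left(g,L \right)} = -16 + 2 L 4 = -16 + 2 \cdot 4 L = -16 + 8 L$)
$o{\left(O \right)} = 0$ ($o{\left(O \right)} = \left(-16 + 8 \cdot 2\right) O = \left(-16 + 16\right) O = 0 O = 0$)
$-15654 + o{\left(\left(-9\right) 1 - 47 \right)} = -15654 + 0 = -15654$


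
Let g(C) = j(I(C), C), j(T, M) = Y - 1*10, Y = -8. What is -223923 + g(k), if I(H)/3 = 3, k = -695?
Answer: -223941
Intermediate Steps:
I(H) = 9 (I(H) = 3*3 = 9)
j(T, M) = -18 (j(T, M) = -8 - 1*10 = -8 - 10 = -18)
g(C) = -18
-223923 + g(k) = -223923 - 18 = -223941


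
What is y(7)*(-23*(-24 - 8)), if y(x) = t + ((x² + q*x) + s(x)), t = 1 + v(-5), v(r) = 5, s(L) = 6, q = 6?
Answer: 75808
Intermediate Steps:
t = 6 (t = 1 + 5 = 6)
y(x) = 12 + x² + 6*x (y(x) = 6 + ((x² + 6*x) + 6) = 6 + (6 + x² + 6*x) = 12 + x² + 6*x)
y(7)*(-23*(-24 - 8)) = (12 + 7² + 6*7)*(-23*(-24 - 8)) = (12 + 49 + 42)*(-23*(-32)) = 103*736 = 75808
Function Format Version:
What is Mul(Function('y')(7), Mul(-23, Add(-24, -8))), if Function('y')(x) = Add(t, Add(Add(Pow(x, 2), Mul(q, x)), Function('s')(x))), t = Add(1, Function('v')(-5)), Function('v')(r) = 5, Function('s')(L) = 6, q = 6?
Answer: 75808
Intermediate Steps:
t = 6 (t = Add(1, 5) = 6)
Function('y')(x) = Add(12, Pow(x, 2), Mul(6, x)) (Function('y')(x) = Add(6, Add(Add(Pow(x, 2), Mul(6, x)), 6)) = Add(6, Add(6, Pow(x, 2), Mul(6, x))) = Add(12, Pow(x, 2), Mul(6, x)))
Mul(Function('y')(7), Mul(-23, Add(-24, -8))) = Mul(Add(12, Pow(7, 2), Mul(6, 7)), Mul(-23, Add(-24, -8))) = Mul(Add(12, 49, 42), Mul(-23, -32)) = Mul(103, 736) = 75808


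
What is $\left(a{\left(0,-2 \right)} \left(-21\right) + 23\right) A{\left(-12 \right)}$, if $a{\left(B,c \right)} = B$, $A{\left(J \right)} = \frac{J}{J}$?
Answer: $23$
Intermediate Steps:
$A{\left(J \right)} = 1$
$\left(a{\left(0,-2 \right)} \left(-21\right) + 23\right) A{\left(-12 \right)} = \left(0 \left(-21\right) + 23\right) 1 = \left(0 + 23\right) 1 = 23 \cdot 1 = 23$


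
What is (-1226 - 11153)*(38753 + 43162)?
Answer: -1014025785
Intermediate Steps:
(-1226 - 11153)*(38753 + 43162) = -12379*81915 = -1014025785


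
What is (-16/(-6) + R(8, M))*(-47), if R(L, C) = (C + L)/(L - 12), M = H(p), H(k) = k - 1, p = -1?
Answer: -329/6 ≈ -54.833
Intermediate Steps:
H(k) = -1 + k
M = -2 (M = -1 - 1 = -2)
R(L, C) = (C + L)/(-12 + L)
(-16/(-6) + R(8, M))*(-47) = (-16/(-6) + (-2 + 8)/(-12 + 8))*(-47) = (-16*(-1/6) + 6/(-4))*(-47) = (8/3 - 1/4*6)*(-47) = (8/3 - 3/2)*(-47) = (7/6)*(-47) = -329/6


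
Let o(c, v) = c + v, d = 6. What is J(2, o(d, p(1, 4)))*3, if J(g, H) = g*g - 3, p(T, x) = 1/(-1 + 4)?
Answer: 3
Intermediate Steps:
p(T, x) = 1/3
J(g, H) = -3 + g**2 (J(g, H) = g**2 - 3 = -3 + g**2)
J(2, o(d, p(1, 4)))*3 = (-3 + 2**2)*3 = (-3 + 4)*3 = 1*3 = 3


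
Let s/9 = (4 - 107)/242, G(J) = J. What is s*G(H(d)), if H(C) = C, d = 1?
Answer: -927/242 ≈ -3.8306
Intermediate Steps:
s = -927/242 (s = 9*((4 - 107)/242) = 9*(-103*1/242) = 9*(-103/242) = -927/242 ≈ -3.8306)
s*G(H(d)) = -927/242*1 = -927/242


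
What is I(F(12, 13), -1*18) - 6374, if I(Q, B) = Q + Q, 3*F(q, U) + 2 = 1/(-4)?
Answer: -12751/2 ≈ -6375.5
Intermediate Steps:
F(q, U) = -¾ (F(q, U) = -⅔ + (⅓)/(-4) = -⅔ + (⅓)*(-¼) = -⅔ - 1/12 = -¾)
I(Q, B) = 2*Q
I(F(12, 13), -1*18) - 6374 = 2*(-¾) - 6374 = -3/2 - 6374 = -12751/2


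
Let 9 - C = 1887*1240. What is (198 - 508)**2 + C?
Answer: -2243771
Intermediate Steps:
C = -2339871 (C = 9 - 1887*1240 = 9 - 1*2339880 = 9 - 2339880 = -2339871)
(198 - 508)**2 + C = (198 - 508)**2 - 2339871 = (-310)**2 - 2339871 = 96100 - 2339871 = -2243771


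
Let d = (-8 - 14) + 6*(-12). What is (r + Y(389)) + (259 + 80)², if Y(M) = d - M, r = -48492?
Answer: 65946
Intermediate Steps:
d = -94 (d = -22 - 72 = -94)
Y(M) = -94 - M
(r + Y(389)) + (259 + 80)² = (-48492 + (-94 - 1*389)) + (259 + 80)² = (-48492 + (-94 - 389)) + 339² = (-48492 - 483) + 114921 = -48975 + 114921 = 65946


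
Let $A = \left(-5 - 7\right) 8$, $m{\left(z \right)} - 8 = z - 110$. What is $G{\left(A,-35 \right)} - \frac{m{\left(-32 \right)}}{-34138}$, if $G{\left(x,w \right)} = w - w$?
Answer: $- \frac{67}{17069} \approx -0.0039252$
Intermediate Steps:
$m{\left(z \right)} = -102 + z$ ($m{\left(z \right)} = 8 + \left(z - 110\right) = 8 + \left(-110 + z\right) = -102 + z$)
$A = -96$ ($A = \left(-12\right) 8 = -96$)
$G{\left(x,w \right)} = 0$
$G{\left(A,-35 \right)} - \frac{m{\left(-32 \right)}}{-34138} = 0 - \frac{-102 - 32}{-34138} = 0 - \left(-134\right) \left(- \frac{1}{34138}\right) = 0 - \frac{67}{17069} = - \frac{67}{17069}$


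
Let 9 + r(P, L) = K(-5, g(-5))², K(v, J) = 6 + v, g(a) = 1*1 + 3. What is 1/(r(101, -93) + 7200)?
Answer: 1/7192 ≈ 0.00013904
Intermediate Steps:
g(a) = 4 (g(a) = 1 + 3 = 4)
r(P, L) = -8 (r(P, L) = -9 + (6 - 5)² = -9 + 1² = -9 + 1 = -8)
1/(r(101, -93) + 7200) = 1/(-8 + 7200) = 1/7192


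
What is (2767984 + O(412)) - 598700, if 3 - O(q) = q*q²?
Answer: -67765241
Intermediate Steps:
O(q) = 3 - q³ (O(q) = 3 - q*q² = 3 - q³)
(2767984 + O(412)) - 598700 = (2767984 + (3 - 1*412³)) - 598700 = (2767984 + (3 - 1*69934528)) - 598700 = (2767984 + (3 - 69934528)) - 598700 = (2767984 - 69934525) - 598700 = -67166541 - 598700 = -67765241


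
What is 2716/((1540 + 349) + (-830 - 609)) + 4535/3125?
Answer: 42113/5625 ≈ 7.4868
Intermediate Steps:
2716/((1540 + 349) + (-830 - 609)) + 4535/3125 = 2716/(1889 - 1439) + 4535*(1/3125) = 2716/450 + 907/625 = 2716*(1/450) + 907/625 = 1358/225 + 907/625 = 42113/5625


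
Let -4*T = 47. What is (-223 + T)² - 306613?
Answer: -4024087/16 ≈ -2.5151e+5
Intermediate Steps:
T = -47/4 (T = -¼*47 = -47/4 ≈ -11.750)
(-223 + T)² - 306613 = (-223 - 47/4)² - 306613 = (-939/4)² - 306613 = 881721/16 - 306613 = -4024087/16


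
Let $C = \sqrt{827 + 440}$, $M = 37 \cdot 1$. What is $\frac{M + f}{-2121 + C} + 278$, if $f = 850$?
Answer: $\frac{178341235}{642482} - \frac{887 \sqrt{1267}}{4497374} \approx 277.57$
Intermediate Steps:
$M = 37$
$C = \sqrt{1267} \approx 35.595$
$\frac{M + f}{-2121 + C} + 278 = \frac{37 + 850}{-2121 + \sqrt{1267}} + 278 = \frac{887}{-2121 + \sqrt{1267}} + 278 = 278 + \frac{887}{-2121 + \sqrt{1267}}$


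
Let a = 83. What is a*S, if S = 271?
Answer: 22493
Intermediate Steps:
a*S = 83*271 = 22493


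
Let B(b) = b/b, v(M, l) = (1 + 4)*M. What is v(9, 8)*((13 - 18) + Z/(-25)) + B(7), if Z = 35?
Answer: -287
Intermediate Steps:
v(M, l) = 5*M
B(b) = 1
v(9, 8)*((13 - 18) + Z/(-25)) + B(7) = (5*9)*((13 - 18) + 35/(-25)) + 1 = 45*(-5 + 35*(-1/25)) + 1 = 45*(-5 - 7/5) + 1 = 45*(-32/5) + 1 = -288 + 1 = -287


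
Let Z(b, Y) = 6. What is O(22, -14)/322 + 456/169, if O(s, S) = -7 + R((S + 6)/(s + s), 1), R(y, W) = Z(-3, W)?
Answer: 146663/54418 ≈ 2.6951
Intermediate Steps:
R(y, W) = 6
O(s, S) = -1 (O(s, S) = -7 + 6 = -1)
O(22, -14)/322 + 456/169 = -1/322 + 456/169 = 146663/54418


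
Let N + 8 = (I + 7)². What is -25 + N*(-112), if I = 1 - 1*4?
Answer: -921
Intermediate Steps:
I = -3 (I = 1 - 4 = -3)
N = 8 (N = -8 + (-3 + 7)² = -8 + 4² = -8 + 16 = 8)
-25 + N*(-112) = -25 + 8*(-112) = -25 - 896 = -921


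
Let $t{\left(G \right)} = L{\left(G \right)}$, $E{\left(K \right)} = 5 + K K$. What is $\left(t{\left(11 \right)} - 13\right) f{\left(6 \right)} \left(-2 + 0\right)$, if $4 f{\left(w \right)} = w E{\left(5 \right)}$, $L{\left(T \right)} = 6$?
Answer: $630$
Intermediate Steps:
$E{\left(K \right)} = 5 + K^{2}$
$f{\left(w \right)} = \frac{15 w}{2}$ ($f{\left(w \right)} = \frac{w \left(5 + 5^{2}\right)}{4} = \frac{w \left(5 + 25\right)}{4} = \frac{w 30}{4} = \frac{30 w}{4} = \frac{15 w}{2}$)
$t{\left(G \right)} = 6$
$\left(t{\left(11 \right)} - 13\right) f{\left(6 \right)} \left(-2 + 0\right) = \left(6 - 13\right) \frac{15}{2} \cdot 6 \left(-2 + 0\right) = - 7 \cdot 45 \left(-2\right) = \left(-7\right) \left(-90\right) = 630$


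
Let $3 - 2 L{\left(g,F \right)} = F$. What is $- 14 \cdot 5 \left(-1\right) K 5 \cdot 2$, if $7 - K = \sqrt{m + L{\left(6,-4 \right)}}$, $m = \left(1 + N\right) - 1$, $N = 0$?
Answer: $4900 - 350 \sqrt{14} \approx 3590.4$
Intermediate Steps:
$L{\left(g,F \right)} = \frac{3}{2} - \frac{F}{2}$
$m = 0$ ($m = \left(1 + 0\right) - 1 = 1 - 1 = 0$)
$K = 7 - \frac{\sqrt{14}}{2}$ ($K = 7 - \sqrt{0 + \left(\frac{3}{2} - -2\right)} = 7 - \sqrt{0 + \left(\frac{3}{2} + 2\right)} = 7 - \sqrt{0 + \frac{7}{2}} = 7 - \sqrt{\frac{7}{2}} = 7 - \frac{\sqrt{14}}{2} \approx 5.1292$)
$- 14 \cdot 5 \left(-1\right) K 5 \cdot 2 = - 14 \cdot 5 \left(-1\right) \left(7 - \frac{\sqrt{14}}{2}\right) 5 \cdot 2 = - 14 - 5 \left(7 - \frac{\sqrt{14}}{2}\right) 5 \cdot 2 = - 14 \left(-35 + \frac{5 \sqrt{14}}{2}\right) 5 \cdot 2 = - 14 \left(-175 + \frac{25 \sqrt{14}}{2}\right) 2 = \left(2450 - 175 \sqrt{14}\right) 2 = 4900 - 350 \sqrt{14}$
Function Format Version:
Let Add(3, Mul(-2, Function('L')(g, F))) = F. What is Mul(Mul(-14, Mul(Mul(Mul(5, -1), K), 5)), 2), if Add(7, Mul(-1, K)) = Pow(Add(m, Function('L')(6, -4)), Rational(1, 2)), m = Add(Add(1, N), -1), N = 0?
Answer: Add(4900, Mul(-350, Pow(14, Rational(1, 2)))) ≈ 3590.4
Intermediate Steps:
Function('L')(g, F) = Add(Rational(3, 2), Mul(Rational(-1, 2), F))
m = 0 (m = Add(Add(1, 0), -1) = Add(1, -1) = 0)
K = Add(7, Mul(Rational(-1, 2), Pow(14, Rational(1, 2)))) (K = Add(7, Mul(-1, Pow(Add(0, Add(Rational(3, 2), Mul(Rational(-1, 2), -4))), Rational(1, 2)))) = Add(7, Mul(-1, Pow(Add(0, Add(Rational(3, 2), 2)), Rational(1, 2)))) = Add(7, Mul(-1, Pow(Add(0, Rational(7, 2)), Rational(1, 2)))) = Add(7, Mul(-1, Pow(Rational(7, 2), Rational(1, 2)))) = Add(7, Mul(-1, Mul(Rational(1, 2), Pow(14, Rational(1, 2))))) = Add(7, Mul(Rational(-1, 2), Pow(14, Rational(1, 2)))) ≈ 5.1292)
Mul(Mul(-14, Mul(Mul(Mul(5, -1), K), 5)), 2) = Mul(Mul(-14, Mul(Mul(Mul(5, -1), Add(7, Mul(Rational(-1, 2), Pow(14, Rational(1, 2))))), 5)), 2) = Mul(Mul(-14, Mul(Mul(-5, Add(7, Mul(Rational(-1, 2), Pow(14, Rational(1, 2))))), 5)), 2) = Mul(Mul(-14, Mul(Add(-35, Mul(Rational(5, 2), Pow(14, Rational(1, 2)))), 5)), 2) = Mul(Mul(-14, Add(-175, Mul(Rational(25, 2), Pow(14, Rational(1, 2))))), 2) = Mul(Add(2450, Mul(-175, Pow(14, Rational(1, 2)))), 2) = Add(4900, Mul(-350, Pow(14, Rational(1, 2))))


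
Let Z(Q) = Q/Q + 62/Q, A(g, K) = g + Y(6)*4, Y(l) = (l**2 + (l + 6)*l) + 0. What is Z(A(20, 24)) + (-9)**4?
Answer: 1483043/226 ≈ 6562.1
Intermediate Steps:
Y(l) = l**2 + l*(6 + l) (Y(l) = (l**2 + (6 + l)*l) + 0 = (l**2 + l*(6 + l)) + 0 = l**2 + l*(6 + l))
A(g, K) = 432 + g (A(g, K) = g + (2*6*(3 + 6))*4 = g + (2*6*9)*4 = g + 108*4 = g + 432 = 432 + g)
Z(Q) = 1 + 62/Q
Z(A(20, 24)) + (-9)**4 = (62 + (432 + 20))/(432 + 20) + (-9)**4 = (62 + 452)/452 + 6561 = (1/452)*514 + 6561 = 257/226 + 6561 = 1483043/226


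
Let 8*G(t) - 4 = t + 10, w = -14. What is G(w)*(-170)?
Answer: 0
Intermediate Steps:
G(t) = 7/4 + t/8 (G(t) = ½ + (t + 10)/8 = ½ + (10 + t)/8 = ½ + (5/4 + t/8) = 7/4 + t/8)
G(w)*(-170) = (7/4 + (⅛)*(-14))*(-170) = (7/4 - 7/4)*(-170) = 0*(-170) = 0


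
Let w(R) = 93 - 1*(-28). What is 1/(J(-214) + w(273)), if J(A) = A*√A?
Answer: 121/9814985 + 214*I*√214/9814985 ≈ 1.2328e-5 + 0.00031896*I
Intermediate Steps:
w(R) = 121 (w(R) = 93 + 28 = 121)
J(A) = A^(3/2)
1/(J(-214) + w(273)) = 1/((-214)^(3/2) + 121) = 1/(-214*I*√214 + 121) = 1/(121 - 214*I*√214)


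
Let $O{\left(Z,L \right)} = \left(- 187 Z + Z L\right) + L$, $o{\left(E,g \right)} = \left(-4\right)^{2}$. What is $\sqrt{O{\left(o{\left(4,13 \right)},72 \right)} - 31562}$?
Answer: $i \sqrt{33330} \approx 182.56 i$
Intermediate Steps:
$o{\left(E,g \right)} = 16$
$O{\left(Z,L \right)} = L - 187 Z + L Z$ ($O{\left(Z,L \right)} = \left(- 187 Z + L Z\right) + L = L - 187 Z + L Z$)
$\sqrt{O{\left(o{\left(4,13 \right)},72 \right)} - 31562} = \sqrt{\left(72 - 2992 + 72 \cdot 16\right) - 31562} = \sqrt{\left(72 - 2992 + 1152\right) - 31562} = \sqrt{-1768 - 31562} = \sqrt{-33330} = i \sqrt{33330}$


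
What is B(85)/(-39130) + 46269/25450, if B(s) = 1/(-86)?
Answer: 15570353887/8564383100 ≈ 1.8180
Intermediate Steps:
B(s) = -1/86
B(85)/(-39130) + 46269/25450 = -1/86/(-39130) + 46269/25450 = -1/86*(-1/39130) + 46269*(1/25450) = 1/3365180 + 46269/25450 = 15570353887/8564383100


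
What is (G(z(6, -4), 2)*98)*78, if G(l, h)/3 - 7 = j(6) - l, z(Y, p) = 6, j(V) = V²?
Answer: 848484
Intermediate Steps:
G(l, h) = 129 - 3*l (G(l, h) = 21 + 3*(6² - l) = 21 + 3*(36 - l) = 21 + (108 - 3*l) = 129 - 3*l)
(G(z(6, -4), 2)*98)*78 = ((129 - 3*6)*98)*78 = ((129 - 18)*98)*78 = (111*98)*78 = 10878*78 = 848484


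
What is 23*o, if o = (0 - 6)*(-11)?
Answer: 1518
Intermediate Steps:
o = 66 (o = -6*(-11) = 66)
23*o = 23*66 = 1518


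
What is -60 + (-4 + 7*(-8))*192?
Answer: -11580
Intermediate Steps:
-60 + (-4 + 7*(-8))*192 = -60 + (-4 - 56)*192 = -60 - 60*192 = -60 - 11520 = -11580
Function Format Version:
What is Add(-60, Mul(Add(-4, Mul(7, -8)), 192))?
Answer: -11580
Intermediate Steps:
Add(-60, Mul(Add(-4, Mul(7, -8)), 192)) = Add(-60, Mul(Add(-4, -56), 192)) = Add(-60, Mul(-60, 192)) = Add(-60, -11520) = -11580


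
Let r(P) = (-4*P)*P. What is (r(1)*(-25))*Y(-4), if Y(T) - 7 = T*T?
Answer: 2300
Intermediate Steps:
Y(T) = 7 + T² (Y(T) = 7 + T*T = 7 + T²)
r(P) = -4*P²
(r(1)*(-25))*Y(-4) = (-4*1²*(-25))*(7 + (-4)²) = (-4*1*(-25))*(7 + 16) = -4*(-25)*23 = 100*23 = 2300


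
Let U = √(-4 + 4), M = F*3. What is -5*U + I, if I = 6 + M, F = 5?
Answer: 21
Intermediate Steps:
M = 15 (M = 5*3 = 15)
U = 0 (U = √0 = 0)
I = 21 (I = 6 + 15 = 21)
-5*U + I = -5*0 + 21 = 0 + 21 = 21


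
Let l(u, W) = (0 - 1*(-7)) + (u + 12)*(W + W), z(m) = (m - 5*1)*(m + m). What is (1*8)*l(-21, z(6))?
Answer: -1672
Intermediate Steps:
z(m) = 2*m*(-5 + m) (z(m) = (m - 5)*(2*m) = (-5 + m)*(2*m) = 2*m*(-5 + m))
l(u, W) = 7 + 2*W*(12 + u) (l(u, W) = (0 + 7) + (12 + u)*(2*W) = 7 + 2*W*(12 + u))
(1*8)*l(-21, z(6)) = (1*8)*(7 + 24*(2*6*(-5 + 6)) + 2*(2*6*(-5 + 6))*(-21)) = 8*(7 + 24*(2*6*1) + 2*(2*6*1)*(-21)) = 8*(7 + 24*12 + 2*12*(-21)) = 8*(7 + 288 - 504) = 8*(-209) = -1672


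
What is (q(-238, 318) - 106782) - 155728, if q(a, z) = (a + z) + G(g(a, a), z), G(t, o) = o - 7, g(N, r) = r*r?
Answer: -262119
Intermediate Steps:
g(N, r) = r²
G(t, o) = -7 + o
q(a, z) = -7 + a + 2*z (q(a, z) = (a + z) + (-7 + z) = -7 + a + 2*z)
(q(-238, 318) - 106782) - 155728 = ((-7 - 238 + 2*318) - 106782) - 155728 = ((-7 - 238 + 636) - 106782) - 155728 = (391 - 106782) - 155728 = -106391 - 155728 = -262119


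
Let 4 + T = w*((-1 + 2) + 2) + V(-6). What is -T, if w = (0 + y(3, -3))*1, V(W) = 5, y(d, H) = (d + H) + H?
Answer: 8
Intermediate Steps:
y(d, H) = d + 2*H (y(d, H) = (H + d) + H = d + 2*H)
w = -3 (w = (0 + (3 + 2*(-3)))*1 = (0 + (3 - 6))*1 = (0 - 3)*1 = -3*1 = -3)
T = -8 (T = -4 + (-3*((-1 + 2) + 2) + 5) = -4 + (-3*(1 + 2) + 5) = -4 + (-3*3 + 5) = -4 + (-9 + 5) = -4 - 4 = -8)
-T = -1*(-8) = 8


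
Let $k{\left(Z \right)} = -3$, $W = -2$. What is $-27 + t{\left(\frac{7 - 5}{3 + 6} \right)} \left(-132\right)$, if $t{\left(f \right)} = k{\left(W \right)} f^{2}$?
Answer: $- \frac{67}{9} \approx -7.4444$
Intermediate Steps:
$t{\left(f \right)} = - 3 f^{2}$
$-27 + t{\left(\frac{7 - 5}{3 + 6} \right)} \left(-132\right) = -27 + - 3 \left(\frac{7 - 5}{3 + 6}\right)^{2} \left(-132\right) = -27 + - 3 \left(\frac{2}{9}\right)^{2} \left(-132\right) = -27 + \left(-3\right) \frac{4}{81} \left(-132\right) = -27 - - \frac{176}{9} = -27 + \frac{176}{9} = - \frac{67}{9}$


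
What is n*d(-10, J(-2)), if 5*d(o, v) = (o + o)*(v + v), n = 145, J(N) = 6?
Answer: -6960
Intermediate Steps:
d(o, v) = 4*o*v/5 (d(o, v) = ((o + o)*(v + v))/5 = ((2*o)*(2*v))/5 = (4*o*v)/5 = 4*o*v/5)
n*d(-10, J(-2)) = 145*((⅘)*(-10)*6) = 145*(-48) = -6960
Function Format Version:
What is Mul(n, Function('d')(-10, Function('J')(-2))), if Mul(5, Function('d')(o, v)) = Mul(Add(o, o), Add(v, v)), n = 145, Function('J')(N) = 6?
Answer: -6960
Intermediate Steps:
Function('d')(o, v) = Mul(Rational(4, 5), o, v) (Function('d')(o, v) = Mul(Rational(1, 5), Mul(Add(o, o), Add(v, v))) = Mul(Rational(1, 5), Mul(Mul(2, o), Mul(2, v))) = Mul(Rational(1, 5), Mul(4, o, v)) = Mul(Rational(4, 5), o, v))
Mul(n, Function('d')(-10, Function('J')(-2))) = Mul(145, Mul(Rational(4, 5), -10, 6)) = Mul(145, -48) = -6960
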